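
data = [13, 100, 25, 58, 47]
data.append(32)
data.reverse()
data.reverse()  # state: [13, 100, 25, 58, 47, 32]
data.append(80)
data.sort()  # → [13, 25, 32, 47, 58, 80, 100]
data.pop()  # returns 100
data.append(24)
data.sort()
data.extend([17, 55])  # [13, 24, 25, 32, 47, 58, 80, 17, 55]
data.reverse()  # [55, 17, 80, 58, 47, 32, 25, 24, 13]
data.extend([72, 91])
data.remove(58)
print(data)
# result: [55, 17, 80, 47, 32, 25, 24, 13, 72, 91]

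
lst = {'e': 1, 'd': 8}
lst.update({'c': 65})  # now {'e': 1, 'd': 8, 'c': 65}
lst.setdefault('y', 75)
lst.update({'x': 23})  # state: {'e': 1, 'd': 8, 'c': 65, 'y': 75, 'x': 23}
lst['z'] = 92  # {'e': 1, 'd': 8, 'c': 65, 'y': 75, 'x': 23, 'z': 92}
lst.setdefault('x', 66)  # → 23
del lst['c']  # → {'e': 1, 'd': 8, 'y': 75, 'x': 23, 'z': 92}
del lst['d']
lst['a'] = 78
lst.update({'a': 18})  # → {'e': 1, 'y': 75, 'x': 23, 'z': 92, 'a': 18}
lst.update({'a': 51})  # {'e': 1, 'y': 75, 'x': 23, 'z': 92, 'a': 51}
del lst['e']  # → {'y': 75, 'x': 23, 'z': 92, 'a': 51}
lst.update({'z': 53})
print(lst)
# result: {'y': 75, 'x': 23, 'z': 53, 'a': 51}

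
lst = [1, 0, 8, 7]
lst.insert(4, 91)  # [1, 0, 8, 7, 91]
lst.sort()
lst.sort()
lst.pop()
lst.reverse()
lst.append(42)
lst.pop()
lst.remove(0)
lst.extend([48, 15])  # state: [8, 7, 1, 48, 15]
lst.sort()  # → [1, 7, 8, 15, 48]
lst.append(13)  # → [1, 7, 8, 15, 48, 13]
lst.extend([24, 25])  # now [1, 7, 8, 15, 48, 13, 24, 25]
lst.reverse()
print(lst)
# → [25, 24, 13, 48, 15, 8, 7, 1]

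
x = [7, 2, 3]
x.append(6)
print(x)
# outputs [7, 2, 3, 6]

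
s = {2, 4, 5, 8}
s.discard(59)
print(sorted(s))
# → [2, 4, 5, 8]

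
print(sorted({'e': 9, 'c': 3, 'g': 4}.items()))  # [('c', 3), ('e', 9), ('g', 4)]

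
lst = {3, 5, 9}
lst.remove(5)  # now {3, 9}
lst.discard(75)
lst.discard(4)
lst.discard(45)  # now {3, 9}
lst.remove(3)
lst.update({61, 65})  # {9, 61, 65}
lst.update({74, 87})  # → {9, 61, 65, 74, 87}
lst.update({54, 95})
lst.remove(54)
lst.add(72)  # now {9, 61, 65, 72, 74, 87, 95}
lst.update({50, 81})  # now {9, 50, 61, 65, 72, 74, 81, 87, 95}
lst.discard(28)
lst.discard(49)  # {9, 50, 61, 65, 72, 74, 81, 87, 95}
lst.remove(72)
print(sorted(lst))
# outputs [9, 50, 61, 65, 74, 81, 87, 95]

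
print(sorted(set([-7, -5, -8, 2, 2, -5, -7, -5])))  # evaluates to [-8, -7, -5, 2]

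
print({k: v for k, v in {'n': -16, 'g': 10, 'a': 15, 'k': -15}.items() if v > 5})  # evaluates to {'g': 10, 'a': 15}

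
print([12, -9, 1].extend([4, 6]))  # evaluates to None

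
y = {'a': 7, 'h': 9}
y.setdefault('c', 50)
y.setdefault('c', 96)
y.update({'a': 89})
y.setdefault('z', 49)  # 49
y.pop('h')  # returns 9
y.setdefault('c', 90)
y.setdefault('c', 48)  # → 50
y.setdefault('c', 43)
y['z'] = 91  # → {'a': 89, 'c': 50, 'z': 91}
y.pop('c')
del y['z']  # {'a': 89}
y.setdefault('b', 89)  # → 89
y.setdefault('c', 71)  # 71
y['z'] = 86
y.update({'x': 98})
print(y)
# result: {'a': 89, 'b': 89, 'c': 71, 'z': 86, 'x': 98}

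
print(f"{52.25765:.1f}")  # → 52.3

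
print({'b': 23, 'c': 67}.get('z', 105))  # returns 105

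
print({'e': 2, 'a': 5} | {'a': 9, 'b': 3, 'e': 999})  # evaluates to {'e': 999, 'a': 9, 'b': 3}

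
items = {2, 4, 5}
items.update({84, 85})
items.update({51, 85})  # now {2, 4, 5, 51, 84, 85}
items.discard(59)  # {2, 4, 5, 51, 84, 85}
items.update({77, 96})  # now {2, 4, 5, 51, 77, 84, 85, 96}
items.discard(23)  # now {2, 4, 5, 51, 77, 84, 85, 96}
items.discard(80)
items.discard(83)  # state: {2, 4, 5, 51, 77, 84, 85, 96}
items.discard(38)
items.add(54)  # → {2, 4, 5, 51, 54, 77, 84, 85, 96}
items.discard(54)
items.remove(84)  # {2, 4, 5, 51, 77, 85, 96}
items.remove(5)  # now {2, 4, 51, 77, 85, 96}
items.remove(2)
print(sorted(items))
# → [4, 51, 77, 85, 96]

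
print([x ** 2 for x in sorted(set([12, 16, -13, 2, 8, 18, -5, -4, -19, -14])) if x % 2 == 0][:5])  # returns [196, 16, 4, 64, 144]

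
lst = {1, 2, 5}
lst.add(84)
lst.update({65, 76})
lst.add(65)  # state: {1, 2, 5, 65, 76, 84}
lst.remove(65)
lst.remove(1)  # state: {2, 5, 76, 84}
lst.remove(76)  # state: {2, 5, 84}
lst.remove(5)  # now {2, 84}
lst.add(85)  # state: {2, 84, 85}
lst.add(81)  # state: {2, 81, 84, 85}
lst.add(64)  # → {2, 64, 81, 84, 85}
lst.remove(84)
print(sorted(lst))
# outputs [2, 64, 81, 85]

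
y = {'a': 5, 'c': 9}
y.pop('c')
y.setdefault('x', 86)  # 86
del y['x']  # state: {'a': 5}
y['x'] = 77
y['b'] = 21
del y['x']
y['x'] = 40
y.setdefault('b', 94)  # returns 21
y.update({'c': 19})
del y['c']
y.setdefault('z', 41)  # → 41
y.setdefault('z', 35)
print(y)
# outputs {'a': 5, 'b': 21, 'x': 40, 'z': 41}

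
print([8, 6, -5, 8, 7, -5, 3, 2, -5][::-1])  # [-5, 2, 3, -5, 7, 8, -5, 6, 8]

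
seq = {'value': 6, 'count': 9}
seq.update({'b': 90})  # {'value': 6, 'count': 9, 'b': 90}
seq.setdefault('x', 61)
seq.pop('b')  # 90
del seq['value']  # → {'count': 9, 'x': 61}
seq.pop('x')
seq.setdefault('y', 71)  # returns 71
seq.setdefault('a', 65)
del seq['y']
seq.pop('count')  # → 9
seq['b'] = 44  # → {'a': 65, 'b': 44}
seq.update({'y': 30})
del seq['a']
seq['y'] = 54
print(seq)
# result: {'b': 44, 'y': 54}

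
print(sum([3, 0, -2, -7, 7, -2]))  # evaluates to -1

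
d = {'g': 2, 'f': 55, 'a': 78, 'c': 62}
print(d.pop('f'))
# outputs 55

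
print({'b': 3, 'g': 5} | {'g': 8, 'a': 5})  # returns {'b': 3, 'g': 8, 'a': 5}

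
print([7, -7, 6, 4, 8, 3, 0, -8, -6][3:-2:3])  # [4, 0]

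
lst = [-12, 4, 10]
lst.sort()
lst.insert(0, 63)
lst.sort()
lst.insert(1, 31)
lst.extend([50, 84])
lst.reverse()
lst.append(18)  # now [84, 50, 63, 10, 4, 31, -12, 18]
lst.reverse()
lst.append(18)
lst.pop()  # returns 18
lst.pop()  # 84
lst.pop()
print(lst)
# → [18, -12, 31, 4, 10, 63]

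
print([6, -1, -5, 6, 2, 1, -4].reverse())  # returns None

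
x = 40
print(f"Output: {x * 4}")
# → Output: 160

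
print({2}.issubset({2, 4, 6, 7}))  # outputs True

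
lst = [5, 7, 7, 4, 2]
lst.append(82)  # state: [5, 7, 7, 4, 2, 82]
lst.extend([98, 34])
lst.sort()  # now [2, 4, 5, 7, 7, 34, 82, 98]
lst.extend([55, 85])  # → [2, 4, 5, 7, 7, 34, 82, 98, 55, 85]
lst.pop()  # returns 85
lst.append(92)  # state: [2, 4, 5, 7, 7, 34, 82, 98, 55, 92]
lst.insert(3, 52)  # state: [2, 4, 5, 52, 7, 7, 34, 82, 98, 55, 92]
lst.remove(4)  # [2, 5, 52, 7, 7, 34, 82, 98, 55, 92]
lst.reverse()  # [92, 55, 98, 82, 34, 7, 7, 52, 5, 2]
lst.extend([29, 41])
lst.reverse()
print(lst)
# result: [41, 29, 2, 5, 52, 7, 7, 34, 82, 98, 55, 92]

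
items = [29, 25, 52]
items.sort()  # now [25, 29, 52]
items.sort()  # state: [25, 29, 52]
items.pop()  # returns 52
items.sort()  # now [25, 29]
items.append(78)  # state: [25, 29, 78]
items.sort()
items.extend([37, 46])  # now [25, 29, 78, 37, 46]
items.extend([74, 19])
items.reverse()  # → [19, 74, 46, 37, 78, 29, 25]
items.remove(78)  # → [19, 74, 46, 37, 29, 25]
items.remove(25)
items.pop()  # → 29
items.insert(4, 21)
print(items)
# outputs [19, 74, 46, 37, 21]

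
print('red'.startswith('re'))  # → True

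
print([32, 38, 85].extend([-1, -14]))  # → None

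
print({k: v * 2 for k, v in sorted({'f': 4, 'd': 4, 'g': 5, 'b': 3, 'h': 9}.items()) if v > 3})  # {'d': 8, 'f': 8, 'g': 10, 'h': 18}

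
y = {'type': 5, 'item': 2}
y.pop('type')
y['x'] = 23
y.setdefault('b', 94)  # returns 94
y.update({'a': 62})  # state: {'item': 2, 'x': 23, 'b': 94, 'a': 62}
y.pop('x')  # 23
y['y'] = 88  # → {'item': 2, 'b': 94, 'a': 62, 'y': 88}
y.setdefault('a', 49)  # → 62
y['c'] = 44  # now {'item': 2, 'b': 94, 'a': 62, 'y': 88, 'c': 44}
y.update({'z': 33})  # {'item': 2, 'b': 94, 'a': 62, 'y': 88, 'c': 44, 'z': 33}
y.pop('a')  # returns 62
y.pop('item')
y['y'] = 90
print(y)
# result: {'b': 94, 'y': 90, 'c': 44, 'z': 33}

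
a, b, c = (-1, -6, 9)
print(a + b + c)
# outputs 2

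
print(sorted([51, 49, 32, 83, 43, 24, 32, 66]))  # [24, 32, 32, 43, 49, 51, 66, 83]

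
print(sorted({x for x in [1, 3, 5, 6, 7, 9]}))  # [1, 3, 5, 6, 7, 9]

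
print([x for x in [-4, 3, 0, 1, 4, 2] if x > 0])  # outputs [3, 1, 4, 2]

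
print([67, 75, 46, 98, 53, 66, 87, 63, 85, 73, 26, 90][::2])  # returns [67, 46, 53, 87, 85, 26]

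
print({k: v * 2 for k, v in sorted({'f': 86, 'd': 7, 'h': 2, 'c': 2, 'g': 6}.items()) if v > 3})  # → {'d': 14, 'f': 172, 'g': 12}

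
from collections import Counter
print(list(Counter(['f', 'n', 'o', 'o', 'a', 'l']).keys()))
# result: ['f', 'n', 'o', 'a', 'l']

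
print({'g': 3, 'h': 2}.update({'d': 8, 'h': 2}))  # None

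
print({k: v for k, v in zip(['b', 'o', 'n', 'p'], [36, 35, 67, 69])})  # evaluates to {'b': 36, 'o': 35, 'n': 67, 'p': 69}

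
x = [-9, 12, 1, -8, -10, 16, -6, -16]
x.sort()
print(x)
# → [-16, -10, -9, -8, -6, 1, 12, 16]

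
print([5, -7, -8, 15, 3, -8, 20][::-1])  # [20, -8, 3, 15, -8, -7, 5]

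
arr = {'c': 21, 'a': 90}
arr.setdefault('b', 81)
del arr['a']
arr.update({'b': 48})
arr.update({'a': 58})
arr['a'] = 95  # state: {'c': 21, 'b': 48, 'a': 95}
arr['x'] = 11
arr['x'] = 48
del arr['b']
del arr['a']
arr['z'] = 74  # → {'c': 21, 'x': 48, 'z': 74}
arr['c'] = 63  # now {'c': 63, 'x': 48, 'z': 74}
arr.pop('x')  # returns 48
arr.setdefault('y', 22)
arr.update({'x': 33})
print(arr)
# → {'c': 63, 'z': 74, 'y': 22, 'x': 33}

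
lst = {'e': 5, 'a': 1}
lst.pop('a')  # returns 1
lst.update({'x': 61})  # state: {'e': 5, 'x': 61}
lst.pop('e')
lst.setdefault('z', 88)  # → 88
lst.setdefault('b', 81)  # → 81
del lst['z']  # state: {'x': 61, 'b': 81}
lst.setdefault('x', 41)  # 61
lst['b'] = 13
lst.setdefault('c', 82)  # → 82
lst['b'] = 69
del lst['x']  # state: {'b': 69, 'c': 82}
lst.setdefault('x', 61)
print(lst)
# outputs {'b': 69, 'c': 82, 'x': 61}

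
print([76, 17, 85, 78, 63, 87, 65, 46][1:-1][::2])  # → [17, 78, 87]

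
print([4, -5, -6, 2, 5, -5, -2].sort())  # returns None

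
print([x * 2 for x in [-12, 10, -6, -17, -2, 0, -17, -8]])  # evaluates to [-24, 20, -12, -34, -4, 0, -34, -16]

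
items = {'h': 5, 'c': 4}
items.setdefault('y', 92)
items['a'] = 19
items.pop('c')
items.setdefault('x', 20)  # 20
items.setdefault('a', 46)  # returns 19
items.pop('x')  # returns 20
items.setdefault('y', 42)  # 92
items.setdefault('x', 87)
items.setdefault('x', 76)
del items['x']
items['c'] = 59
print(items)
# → {'h': 5, 'y': 92, 'a': 19, 'c': 59}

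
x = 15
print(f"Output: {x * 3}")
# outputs Output: 45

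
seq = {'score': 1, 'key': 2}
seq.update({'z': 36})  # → {'score': 1, 'key': 2, 'z': 36}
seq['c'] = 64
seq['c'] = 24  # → {'score': 1, 'key': 2, 'z': 36, 'c': 24}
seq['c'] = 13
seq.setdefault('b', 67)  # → 67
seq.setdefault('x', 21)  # 21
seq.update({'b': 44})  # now {'score': 1, 'key': 2, 'z': 36, 'c': 13, 'b': 44, 'x': 21}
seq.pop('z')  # 36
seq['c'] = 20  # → {'score': 1, 'key': 2, 'c': 20, 'b': 44, 'x': 21}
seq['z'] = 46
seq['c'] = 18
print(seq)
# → {'score': 1, 'key': 2, 'c': 18, 'b': 44, 'x': 21, 'z': 46}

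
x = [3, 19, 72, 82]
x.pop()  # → 82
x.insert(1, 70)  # [3, 70, 19, 72]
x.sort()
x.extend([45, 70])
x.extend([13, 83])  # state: [3, 19, 70, 72, 45, 70, 13, 83]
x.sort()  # [3, 13, 19, 45, 70, 70, 72, 83]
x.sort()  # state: [3, 13, 19, 45, 70, 70, 72, 83]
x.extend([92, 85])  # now [3, 13, 19, 45, 70, 70, 72, 83, 92, 85]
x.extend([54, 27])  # [3, 13, 19, 45, 70, 70, 72, 83, 92, 85, 54, 27]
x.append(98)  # [3, 13, 19, 45, 70, 70, 72, 83, 92, 85, 54, 27, 98]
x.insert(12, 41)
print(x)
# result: [3, 13, 19, 45, 70, 70, 72, 83, 92, 85, 54, 27, 41, 98]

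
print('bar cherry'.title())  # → Bar Cherry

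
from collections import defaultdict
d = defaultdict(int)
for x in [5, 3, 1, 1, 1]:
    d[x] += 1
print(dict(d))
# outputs {5: 1, 3: 1, 1: 3}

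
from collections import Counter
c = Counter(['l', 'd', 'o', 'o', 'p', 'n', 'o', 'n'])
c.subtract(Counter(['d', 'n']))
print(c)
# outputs Counter({'o': 3, 'l': 1, 'p': 1, 'n': 1, 'd': 0})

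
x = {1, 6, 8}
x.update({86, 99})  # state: {1, 6, 8, 86, 99}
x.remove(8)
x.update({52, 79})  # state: {1, 6, 52, 79, 86, 99}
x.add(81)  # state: {1, 6, 52, 79, 81, 86, 99}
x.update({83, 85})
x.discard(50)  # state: {1, 6, 52, 79, 81, 83, 85, 86, 99}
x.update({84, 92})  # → {1, 6, 52, 79, 81, 83, 84, 85, 86, 92, 99}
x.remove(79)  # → {1, 6, 52, 81, 83, 84, 85, 86, 92, 99}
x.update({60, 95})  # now {1, 6, 52, 60, 81, 83, 84, 85, 86, 92, 95, 99}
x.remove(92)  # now {1, 6, 52, 60, 81, 83, 84, 85, 86, 95, 99}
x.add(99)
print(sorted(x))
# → [1, 6, 52, 60, 81, 83, 84, 85, 86, 95, 99]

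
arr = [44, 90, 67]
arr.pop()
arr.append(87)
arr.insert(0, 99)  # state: [99, 44, 90, 87]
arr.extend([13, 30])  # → [99, 44, 90, 87, 13, 30]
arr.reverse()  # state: [30, 13, 87, 90, 44, 99]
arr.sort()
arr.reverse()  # [99, 90, 87, 44, 30, 13]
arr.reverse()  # [13, 30, 44, 87, 90, 99]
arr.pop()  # 99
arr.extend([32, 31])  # [13, 30, 44, 87, 90, 32, 31]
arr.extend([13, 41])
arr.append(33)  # [13, 30, 44, 87, 90, 32, 31, 13, 41, 33]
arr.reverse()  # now [33, 41, 13, 31, 32, 90, 87, 44, 30, 13]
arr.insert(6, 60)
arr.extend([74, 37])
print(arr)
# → [33, 41, 13, 31, 32, 90, 60, 87, 44, 30, 13, 74, 37]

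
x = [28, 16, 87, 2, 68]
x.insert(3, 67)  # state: [28, 16, 87, 67, 2, 68]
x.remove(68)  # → [28, 16, 87, 67, 2]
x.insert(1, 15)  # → [28, 15, 16, 87, 67, 2]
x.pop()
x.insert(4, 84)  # [28, 15, 16, 87, 84, 67]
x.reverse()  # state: [67, 84, 87, 16, 15, 28]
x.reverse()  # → [28, 15, 16, 87, 84, 67]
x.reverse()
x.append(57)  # [67, 84, 87, 16, 15, 28, 57]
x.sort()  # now [15, 16, 28, 57, 67, 84, 87]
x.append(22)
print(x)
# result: [15, 16, 28, 57, 67, 84, 87, 22]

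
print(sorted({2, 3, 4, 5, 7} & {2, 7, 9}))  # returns [2, 7]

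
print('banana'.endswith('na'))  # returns True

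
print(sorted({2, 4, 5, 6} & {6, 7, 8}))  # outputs [6]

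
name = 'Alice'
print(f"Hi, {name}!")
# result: Hi, Alice!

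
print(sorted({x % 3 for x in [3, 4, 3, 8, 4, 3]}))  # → [0, 1, 2]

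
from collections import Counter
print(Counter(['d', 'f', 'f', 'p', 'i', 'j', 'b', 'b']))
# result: Counter({'f': 2, 'b': 2, 'd': 1, 'p': 1, 'i': 1, 'j': 1})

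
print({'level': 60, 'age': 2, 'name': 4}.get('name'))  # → 4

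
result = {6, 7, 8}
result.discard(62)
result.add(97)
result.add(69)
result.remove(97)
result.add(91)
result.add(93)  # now {6, 7, 8, 69, 91, 93}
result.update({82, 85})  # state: {6, 7, 8, 69, 82, 85, 91, 93}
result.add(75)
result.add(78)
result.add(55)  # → {6, 7, 8, 55, 69, 75, 78, 82, 85, 91, 93}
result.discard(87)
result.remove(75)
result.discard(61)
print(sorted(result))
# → [6, 7, 8, 55, 69, 78, 82, 85, 91, 93]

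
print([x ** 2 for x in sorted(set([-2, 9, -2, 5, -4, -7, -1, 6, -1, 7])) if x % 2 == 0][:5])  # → [16, 4, 36]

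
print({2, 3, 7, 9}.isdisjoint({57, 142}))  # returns True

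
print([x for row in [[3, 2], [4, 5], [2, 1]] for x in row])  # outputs [3, 2, 4, 5, 2, 1]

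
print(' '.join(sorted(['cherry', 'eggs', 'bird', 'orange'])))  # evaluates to bird cherry eggs orange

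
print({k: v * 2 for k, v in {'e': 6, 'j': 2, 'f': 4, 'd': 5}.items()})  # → {'e': 12, 'j': 4, 'f': 8, 'd': 10}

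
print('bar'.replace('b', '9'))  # 9ar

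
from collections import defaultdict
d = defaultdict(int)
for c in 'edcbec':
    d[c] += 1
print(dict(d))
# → {'e': 2, 'd': 1, 'c': 2, 'b': 1}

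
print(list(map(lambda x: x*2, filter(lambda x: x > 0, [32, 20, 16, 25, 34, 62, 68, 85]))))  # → [64, 40, 32, 50, 68, 124, 136, 170]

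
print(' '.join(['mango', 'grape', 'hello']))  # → mango grape hello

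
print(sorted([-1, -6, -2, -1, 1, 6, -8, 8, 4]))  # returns [-8, -6, -2, -1, -1, 1, 4, 6, 8]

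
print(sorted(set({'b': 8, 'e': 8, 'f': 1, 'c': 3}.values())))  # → [1, 3, 8]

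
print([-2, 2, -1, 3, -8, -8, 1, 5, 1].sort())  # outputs None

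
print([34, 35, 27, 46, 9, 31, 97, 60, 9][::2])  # [34, 27, 9, 97, 9]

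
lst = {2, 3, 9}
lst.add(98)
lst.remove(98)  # {2, 3, 9}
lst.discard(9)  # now {2, 3}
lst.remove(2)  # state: {3}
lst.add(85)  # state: {3, 85}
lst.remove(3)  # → {85}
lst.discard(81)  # {85}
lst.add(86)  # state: {85, 86}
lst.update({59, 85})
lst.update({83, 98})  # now {59, 83, 85, 86, 98}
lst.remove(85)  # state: {59, 83, 86, 98}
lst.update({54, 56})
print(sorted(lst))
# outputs [54, 56, 59, 83, 86, 98]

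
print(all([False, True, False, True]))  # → False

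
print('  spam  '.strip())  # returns spam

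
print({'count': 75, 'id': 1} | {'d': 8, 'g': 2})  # {'count': 75, 'id': 1, 'd': 8, 'g': 2}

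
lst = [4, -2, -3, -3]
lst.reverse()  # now [-3, -3, -2, 4]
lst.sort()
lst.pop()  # 4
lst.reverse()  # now [-2, -3, -3]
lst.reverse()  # [-3, -3, -2]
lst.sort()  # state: [-3, -3, -2]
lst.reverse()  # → [-2, -3, -3]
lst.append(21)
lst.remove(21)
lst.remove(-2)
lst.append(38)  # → [-3, -3, 38]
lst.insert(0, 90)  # [90, -3, -3, 38]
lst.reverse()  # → [38, -3, -3, 90]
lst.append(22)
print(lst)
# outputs [38, -3, -3, 90, 22]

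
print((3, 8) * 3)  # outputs (3, 8, 3, 8, 3, 8)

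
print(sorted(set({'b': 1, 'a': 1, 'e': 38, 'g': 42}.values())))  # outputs [1, 38, 42]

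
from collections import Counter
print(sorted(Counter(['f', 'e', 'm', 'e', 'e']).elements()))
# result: ['e', 'e', 'e', 'f', 'm']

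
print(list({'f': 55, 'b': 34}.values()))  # [55, 34]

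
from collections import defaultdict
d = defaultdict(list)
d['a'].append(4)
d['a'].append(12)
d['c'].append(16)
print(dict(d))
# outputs {'a': [4, 12], 'c': [16]}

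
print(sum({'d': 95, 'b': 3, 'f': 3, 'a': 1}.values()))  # 102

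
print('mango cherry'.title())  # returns Mango Cherry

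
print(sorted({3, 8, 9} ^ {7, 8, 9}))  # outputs [3, 7]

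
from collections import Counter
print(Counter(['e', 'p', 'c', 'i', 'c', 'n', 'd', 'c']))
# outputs Counter({'c': 3, 'e': 1, 'p': 1, 'i': 1, 'n': 1, 'd': 1})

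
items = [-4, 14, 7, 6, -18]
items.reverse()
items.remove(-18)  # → [6, 7, 14, -4]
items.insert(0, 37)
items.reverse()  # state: [-4, 14, 7, 6, 37]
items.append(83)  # [-4, 14, 7, 6, 37, 83]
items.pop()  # 83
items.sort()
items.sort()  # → [-4, 6, 7, 14, 37]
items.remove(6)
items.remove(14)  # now [-4, 7, 37]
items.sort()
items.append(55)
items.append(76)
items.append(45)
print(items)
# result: [-4, 7, 37, 55, 76, 45]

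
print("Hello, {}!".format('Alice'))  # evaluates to Hello, Alice!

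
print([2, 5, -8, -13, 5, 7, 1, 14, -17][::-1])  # [-17, 14, 1, 7, 5, -13, -8, 5, 2]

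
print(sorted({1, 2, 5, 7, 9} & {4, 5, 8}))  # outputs [5]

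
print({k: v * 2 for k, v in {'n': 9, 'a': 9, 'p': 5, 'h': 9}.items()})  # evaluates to {'n': 18, 'a': 18, 'p': 10, 'h': 18}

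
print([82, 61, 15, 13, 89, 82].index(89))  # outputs 4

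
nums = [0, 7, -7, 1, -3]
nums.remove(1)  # [0, 7, -7, -3]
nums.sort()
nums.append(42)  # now [-7, -3, 0, 7, 42]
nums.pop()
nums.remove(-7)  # [-3, 0, 7]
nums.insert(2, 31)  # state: [-3, 0, 31, 7]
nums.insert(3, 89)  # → [-3, 0, 31, 89, 7]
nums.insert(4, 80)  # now [-3, 0, 31, 89, 80, 7]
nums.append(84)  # [-3, 0, 31, 89, 80, 7, 84]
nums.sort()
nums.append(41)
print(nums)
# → [-3, 0, 7, 31, 80, 84, 89, 41]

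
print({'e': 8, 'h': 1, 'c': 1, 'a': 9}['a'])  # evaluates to 9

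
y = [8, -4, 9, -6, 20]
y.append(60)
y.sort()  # [-6, -4, 8, 9, 20, 60]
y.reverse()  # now [60, 20, 9, 8, -4, -6]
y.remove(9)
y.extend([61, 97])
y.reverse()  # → [97, 61, -6, -4, 8, 20, 60]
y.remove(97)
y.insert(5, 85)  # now [61, -6, -4, 8, 20, 85, 60]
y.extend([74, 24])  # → [61, -6, -4, 8, 20, 85, 60, 74, 24]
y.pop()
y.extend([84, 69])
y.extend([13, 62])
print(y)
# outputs [61, -6, -4, 8, 20, 85, 60, 74, 84, 69, 13, 62]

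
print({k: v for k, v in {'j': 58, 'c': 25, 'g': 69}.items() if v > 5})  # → {'j': 58, 'c': 25, 'g': 69}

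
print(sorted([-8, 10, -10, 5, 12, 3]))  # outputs [-10, -8, 3, 5, 10, 12]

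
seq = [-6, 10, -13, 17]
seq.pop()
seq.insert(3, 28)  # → [-6, 10, -13, 28]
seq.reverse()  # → [28, -13, 10, -6]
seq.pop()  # -6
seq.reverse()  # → [10, -13, 28]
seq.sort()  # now [-13, 10, 28]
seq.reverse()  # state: [28, 10, -13]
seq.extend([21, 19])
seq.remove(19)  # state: [28, 10, -13, 21]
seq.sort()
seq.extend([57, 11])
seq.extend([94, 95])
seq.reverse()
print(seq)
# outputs [95, 94, 11, 57, 28, 21, 10, -13]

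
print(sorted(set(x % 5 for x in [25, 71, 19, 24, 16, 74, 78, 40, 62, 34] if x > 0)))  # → [0, 1, 2, 3, 4]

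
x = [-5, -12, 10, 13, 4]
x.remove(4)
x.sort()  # [-12, -5, 10, 13]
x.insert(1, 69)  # [-12, 69, -5, 10, 13]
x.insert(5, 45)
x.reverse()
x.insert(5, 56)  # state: [45, 13, 10, -5, 69, 56, -12]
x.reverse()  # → [-12, 56, 69, -5, 10, 13, 45]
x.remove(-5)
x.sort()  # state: [-12, 10, 13, 45, 56, 69]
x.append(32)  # [-12, 10, 13, 45, 56, 69, 32]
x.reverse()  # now [32, 69, 56, 45, 13, 10, -12]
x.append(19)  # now [32, 69, 56, 45, 13, 10, -12, 19]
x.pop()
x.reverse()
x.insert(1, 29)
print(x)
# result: [-12, 29, 10, 13, 45, 56, 69, 32]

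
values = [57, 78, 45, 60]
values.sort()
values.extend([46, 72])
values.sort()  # [45, 46, 57, 60, 72, 78]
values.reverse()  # [78, 72, 60, 57, 46, 45]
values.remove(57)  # [78, 72, 60, 46, 45]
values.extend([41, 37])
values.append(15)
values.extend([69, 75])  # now [78, 72, 60, 46, 45, 41, 37, 15, 69, 75]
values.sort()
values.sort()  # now [15, 37, 41, 45, 46, 60, 69, 72, 75, 78]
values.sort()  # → [15, 37, 41, 45, 46, 60, 69, 72, 75, 78]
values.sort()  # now [15, 37, 41, 45, 46, 60, 69, 72, 75, 78]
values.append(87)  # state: [15, 37, 41, 45, 46, 60, 69, 72, 75, 78, 87]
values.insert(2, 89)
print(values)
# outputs [15, 37, 89, 41, 45, 46, 60, 69, 72, 75, 78, 87]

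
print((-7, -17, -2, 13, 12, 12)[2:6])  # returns (-2, 13, 12, 12)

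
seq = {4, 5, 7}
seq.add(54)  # {4, 5, 7, 54}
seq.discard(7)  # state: {4, 5, 54}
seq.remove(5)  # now {4, 54}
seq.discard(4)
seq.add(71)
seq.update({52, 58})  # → {52, 54, 58, 71}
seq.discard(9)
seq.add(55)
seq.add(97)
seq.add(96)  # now {52, 54, 55, 58, 71, 96, 97}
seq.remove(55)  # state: {52, 54, 58, 71, 96, 97}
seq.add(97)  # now {52, 54, 58, 71, 96, 97}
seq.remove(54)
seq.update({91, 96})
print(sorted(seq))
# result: [52, 58, 71, 91, 96, 97]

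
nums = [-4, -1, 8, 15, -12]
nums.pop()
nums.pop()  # 15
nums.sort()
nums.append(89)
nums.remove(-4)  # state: [-1, 8, 89]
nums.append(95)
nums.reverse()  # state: [95, 89, 8, -1]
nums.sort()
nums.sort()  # [-1, 8, 89, 95]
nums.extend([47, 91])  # [-1, 8, 89, 95, 47, 91]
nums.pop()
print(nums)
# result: [-1, 8, 89, 95, 47]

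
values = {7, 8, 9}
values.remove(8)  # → {7, 9}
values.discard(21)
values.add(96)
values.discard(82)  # {7, 9, 96}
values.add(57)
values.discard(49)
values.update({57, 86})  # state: {7, 9, 57, 86, 96}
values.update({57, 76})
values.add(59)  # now {7, 9, 57, 59, 76, 86, 96}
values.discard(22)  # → {7, 9, 57, 59, 76, 86, 96}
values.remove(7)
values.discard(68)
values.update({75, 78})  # {9, 57, 59, 75, 76, 78, 86, 96}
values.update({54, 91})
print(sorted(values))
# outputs [9, 54, 57, 59, 75, 76, 78, 86, 91, 96]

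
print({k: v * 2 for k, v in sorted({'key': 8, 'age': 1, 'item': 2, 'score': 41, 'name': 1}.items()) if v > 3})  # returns {'key': 16, 'score': 82}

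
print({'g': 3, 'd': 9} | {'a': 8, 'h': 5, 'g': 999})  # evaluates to {'g': 999, 'd': 9, 'a': 8, 'h': 5}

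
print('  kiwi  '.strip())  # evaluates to kiwi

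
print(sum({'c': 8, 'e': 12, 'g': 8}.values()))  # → 28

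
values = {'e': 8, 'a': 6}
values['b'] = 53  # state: {'e': 8, 'a': 6, 'b': 53}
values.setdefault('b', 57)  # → 53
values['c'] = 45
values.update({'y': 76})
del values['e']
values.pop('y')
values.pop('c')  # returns 45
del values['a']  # {'b': 53}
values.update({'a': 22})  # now {'b': 53, 'a': 22}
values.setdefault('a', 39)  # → 22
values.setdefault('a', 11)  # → 22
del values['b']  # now {'a': 22}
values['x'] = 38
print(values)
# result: {'a': 22, 'x': 38}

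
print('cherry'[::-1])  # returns yrrehc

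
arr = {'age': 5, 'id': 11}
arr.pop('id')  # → 11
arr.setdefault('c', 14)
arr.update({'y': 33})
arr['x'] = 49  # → {'age': 5, 'c': 14, 'y': 33, 'x': 49}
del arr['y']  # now {'age': 5, 'c': 14, 'x': 49}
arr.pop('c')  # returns 14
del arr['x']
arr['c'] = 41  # {'age': 5, 'c': 41}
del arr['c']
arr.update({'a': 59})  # {'age': 5, 'a': 59}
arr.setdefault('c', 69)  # 69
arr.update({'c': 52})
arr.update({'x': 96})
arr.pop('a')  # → 59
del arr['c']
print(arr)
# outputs {'age': 5, 'x': 96}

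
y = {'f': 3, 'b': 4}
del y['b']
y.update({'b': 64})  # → {'f': 3, 'b': 64}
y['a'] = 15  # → {'f': 3, 'b': 64, 'a': 15}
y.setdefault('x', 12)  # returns 12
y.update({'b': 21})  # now {'f': 3, 'b': 21, 'a': 15, 'x': 12}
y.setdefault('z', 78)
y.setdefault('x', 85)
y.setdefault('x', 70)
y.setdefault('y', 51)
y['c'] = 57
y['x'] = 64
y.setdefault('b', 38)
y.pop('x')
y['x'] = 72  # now {'f': 3, 'b': 21, 'a': 15, 'z': 78, 'y': 51, 'c': 57, 'x': 72}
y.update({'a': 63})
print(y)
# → {'f': 3, 'b': 21, 'a': 63, 'z': 78, 'y': 51, 'c': 57, 'x': 72}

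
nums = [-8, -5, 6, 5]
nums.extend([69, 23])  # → [-8, -5, 6, 5, 69, 23]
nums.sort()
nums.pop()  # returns 69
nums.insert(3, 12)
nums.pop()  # 23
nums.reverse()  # [6, 12, 5, -5, -8]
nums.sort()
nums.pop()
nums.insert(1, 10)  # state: [-8, 10, -5, 5, 6]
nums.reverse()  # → [6, 5, -5, 10, -8]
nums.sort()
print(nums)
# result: [-8, -5, 5, 6, 10]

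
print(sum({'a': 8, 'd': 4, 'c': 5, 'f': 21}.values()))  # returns 38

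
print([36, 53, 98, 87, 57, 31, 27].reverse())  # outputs None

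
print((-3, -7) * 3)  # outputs (-3, -7, -3, -7, -3, -7)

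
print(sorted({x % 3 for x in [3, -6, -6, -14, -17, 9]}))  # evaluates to [0, 1]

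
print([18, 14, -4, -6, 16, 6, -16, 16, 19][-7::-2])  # [-4, 18]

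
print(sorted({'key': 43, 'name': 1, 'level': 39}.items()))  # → [('key', 43), ('level', 39), ('name', 1)]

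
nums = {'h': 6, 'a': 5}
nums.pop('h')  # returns 6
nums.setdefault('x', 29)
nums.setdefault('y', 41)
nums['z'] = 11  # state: {'a': 5, 'x': 29, 'y': 41, 'z': 11}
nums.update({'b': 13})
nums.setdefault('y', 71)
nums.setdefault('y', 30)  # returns 41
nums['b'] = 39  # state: {'a': 5, 'x': 29, 'y': 41, 'z': 11, 'b': 39}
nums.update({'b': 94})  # {'a': 5, 'x': 29, 'y': 41, 'z': 11, 'b': 94}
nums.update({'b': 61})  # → {'a': 5, 'x': 29, 'y': 41, 'z': 11, 'b': 61}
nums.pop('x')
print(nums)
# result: {'a': 5, 'y': 41, 'z': 11, 'b': 61}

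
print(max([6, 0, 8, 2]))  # 8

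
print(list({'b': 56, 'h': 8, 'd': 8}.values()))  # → [56, 8, 8]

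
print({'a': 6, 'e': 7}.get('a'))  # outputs 6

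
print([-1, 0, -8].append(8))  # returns None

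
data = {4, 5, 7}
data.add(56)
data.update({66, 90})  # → {4, 5, 7, 56, 66, 90}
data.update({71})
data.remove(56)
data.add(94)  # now {4, 5, 7, 66, 71, 90, 94}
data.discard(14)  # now {4, 5, 7, 66, 71, 90, 94}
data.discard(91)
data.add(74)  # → {4, 5, 7, 66, 71, 74, 90, 94}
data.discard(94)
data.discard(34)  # {4, 5, 7, 66, 71, 74, 90}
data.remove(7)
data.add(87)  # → {4, 5, 66, 71, 74, 87, 90}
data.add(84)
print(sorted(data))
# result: [4, 5, 66, 71, 74, 84, 87, 90]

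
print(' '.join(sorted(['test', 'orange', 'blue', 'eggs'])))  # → blue eggs orange test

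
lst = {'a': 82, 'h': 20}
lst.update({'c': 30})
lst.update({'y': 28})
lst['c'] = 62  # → {'a': 82, 'h': 20, 'c': 62, 'y': 28}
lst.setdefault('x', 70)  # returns 70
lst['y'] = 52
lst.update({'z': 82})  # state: {'a': 82, 'h': 20, 'c': 62, 'y': 52, 'x': 70, 'z': 82}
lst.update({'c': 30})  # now {'a': 82, 'h': 20, 'c': 30, 'y': 52, 'x': 70, 'z': 82}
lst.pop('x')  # 70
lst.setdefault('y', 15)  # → 52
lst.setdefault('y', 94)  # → 52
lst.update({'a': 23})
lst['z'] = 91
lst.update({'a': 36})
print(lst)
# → {'a': 36, 'h': 20, 'c': 30, 'y': 52, 'z': 91}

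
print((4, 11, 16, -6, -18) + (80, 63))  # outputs (4, 11, 16, -6, -18, 80, 63)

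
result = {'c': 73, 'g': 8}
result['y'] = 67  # {'c': 73, 'g': 8, 'y': 67}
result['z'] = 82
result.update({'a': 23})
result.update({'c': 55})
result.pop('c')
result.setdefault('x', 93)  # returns 93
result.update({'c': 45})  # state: {'g': 8, 'y': 67, 'z': 82, 'a': 23, 'x': 93, 'c': 45}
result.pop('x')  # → 93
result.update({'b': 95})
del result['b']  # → {'g': 8, 'y': 67, 'z': 82, 'a': 23, 'c': 45}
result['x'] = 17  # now {'g': 8, 'y': 67, 'z': 82, 'a': 23, 'c': 45, 'x': 17}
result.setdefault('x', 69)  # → 17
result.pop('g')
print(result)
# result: {'y': 67, 'z': 82, 'a': 23, 'c': 45, 'x': 17}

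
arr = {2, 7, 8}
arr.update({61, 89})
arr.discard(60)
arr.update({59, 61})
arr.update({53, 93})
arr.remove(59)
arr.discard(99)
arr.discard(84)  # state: {2, 7, 8, 53, 61, 89, 93}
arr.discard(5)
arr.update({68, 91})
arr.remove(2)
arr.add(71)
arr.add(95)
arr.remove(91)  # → {7, 8, 53, 61, 68, 71, 89, 93, 95}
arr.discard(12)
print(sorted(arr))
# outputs [7, 8, 53, 61, 68, 71, 89, 93, 95]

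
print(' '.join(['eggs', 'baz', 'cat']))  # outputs eggs baz cat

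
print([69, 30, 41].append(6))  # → None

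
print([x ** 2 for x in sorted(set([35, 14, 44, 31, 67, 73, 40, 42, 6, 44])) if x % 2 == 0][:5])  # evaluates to [36, 196, 1600, 1764, 1936]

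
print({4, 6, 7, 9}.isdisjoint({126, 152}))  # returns True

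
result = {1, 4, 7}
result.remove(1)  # {4, 7}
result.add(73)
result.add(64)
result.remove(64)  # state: {4, 7, 73}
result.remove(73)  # {4, 7}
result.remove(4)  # {7}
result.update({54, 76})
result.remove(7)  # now {54, 76}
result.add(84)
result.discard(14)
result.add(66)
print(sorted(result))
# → [54, 66, 76, 84]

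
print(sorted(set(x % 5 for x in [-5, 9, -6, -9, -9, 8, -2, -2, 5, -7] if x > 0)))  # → [0, 3, 4]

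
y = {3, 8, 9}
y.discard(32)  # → {3, 8, 9}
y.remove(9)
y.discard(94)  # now {3, 8}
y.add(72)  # {3, 8, 72}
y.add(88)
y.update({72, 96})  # {3, 8, 72, 88, 96}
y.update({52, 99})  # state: {3, 8, 52, 72, 88, 96, 99}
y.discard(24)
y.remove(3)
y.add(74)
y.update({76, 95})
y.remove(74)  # {8, 52, 72, 76, 88, 95, 96, 99}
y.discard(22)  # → {8, 52, 72, 76, 88, 95, 96, 99}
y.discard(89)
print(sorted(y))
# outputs [8, 52, 72, 76, 88, 95, 96, 99]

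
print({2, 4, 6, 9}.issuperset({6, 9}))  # True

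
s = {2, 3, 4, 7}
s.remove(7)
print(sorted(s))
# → [2, 3, 4]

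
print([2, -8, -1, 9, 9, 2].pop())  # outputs 2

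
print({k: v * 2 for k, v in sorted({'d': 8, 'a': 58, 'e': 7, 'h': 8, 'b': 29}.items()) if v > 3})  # {'a': 116, 'b': 58, 'd': 16, 'e': 14, 'h': 16}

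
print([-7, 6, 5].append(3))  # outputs None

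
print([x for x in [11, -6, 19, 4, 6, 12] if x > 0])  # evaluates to [11, 19, 4, 6, 12]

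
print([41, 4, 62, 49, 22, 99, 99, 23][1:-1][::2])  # [4, 49, 99]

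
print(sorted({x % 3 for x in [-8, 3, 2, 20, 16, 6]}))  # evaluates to [0, 1, 2]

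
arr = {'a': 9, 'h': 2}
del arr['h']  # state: {'a': 9}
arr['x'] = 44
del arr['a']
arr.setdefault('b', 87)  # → 87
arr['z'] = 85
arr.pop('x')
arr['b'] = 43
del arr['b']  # {'z': 85}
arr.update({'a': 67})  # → {'z': 85, 'a': 67}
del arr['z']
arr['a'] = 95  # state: {'a': 95}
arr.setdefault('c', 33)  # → 33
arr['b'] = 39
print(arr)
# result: {'a': 95, 'c': 33, 'b': 39}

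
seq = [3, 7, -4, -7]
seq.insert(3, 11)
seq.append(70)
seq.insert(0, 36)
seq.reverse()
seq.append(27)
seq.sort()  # [-7, -4, 3, 7, 11, 27, 36, 70]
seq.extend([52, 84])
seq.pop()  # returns 84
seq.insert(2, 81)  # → [-7, -4, 81, 3, 7, 11, 27, 36, 70, 52]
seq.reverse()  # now [52, 70, 36, 27, 11, 7, 3, 81, -4, -7]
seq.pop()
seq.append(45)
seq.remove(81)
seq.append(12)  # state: [52, 70, 36, 27, 11, 7, 3, -4, 45, 12]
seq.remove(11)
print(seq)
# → [52, 70, 36, 27, 7, 3, -4, 45, 12]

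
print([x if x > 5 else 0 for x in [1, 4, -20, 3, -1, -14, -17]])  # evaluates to [0, 0, 0, 0, 0, 0, 0]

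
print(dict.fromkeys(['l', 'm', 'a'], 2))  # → {'l': 2, 'm': 2, 'a': 2}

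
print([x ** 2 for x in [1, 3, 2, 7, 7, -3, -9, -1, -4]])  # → [1, 9, 4, 49, 49, 9, 81, 1, 16]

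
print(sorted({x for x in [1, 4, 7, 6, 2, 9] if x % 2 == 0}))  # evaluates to [2, 4, 6]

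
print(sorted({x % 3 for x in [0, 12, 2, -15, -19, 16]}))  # [0, 1, 2]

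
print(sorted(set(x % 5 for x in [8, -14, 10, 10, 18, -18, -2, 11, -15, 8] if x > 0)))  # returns [0, 1, 3]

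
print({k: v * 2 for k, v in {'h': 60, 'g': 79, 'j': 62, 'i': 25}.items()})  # {'h': 120, 'g': 158, 'j': 124, 'i': 50}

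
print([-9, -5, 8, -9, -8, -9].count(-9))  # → 3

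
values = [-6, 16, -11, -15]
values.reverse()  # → [-15, -11, 16, -6]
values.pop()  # -6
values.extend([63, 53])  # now [-15, -11, 16, 63, 53]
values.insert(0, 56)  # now [56, -15, -11, 16, 63, 53]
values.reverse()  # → [53, 63, 16, -11, -15, 56]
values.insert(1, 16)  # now [53, 16, 63, 16, -11, -15, 56]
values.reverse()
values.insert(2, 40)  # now [56, -15, 40, -11, 16, 63, 16, 53]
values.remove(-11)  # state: [56, -15, 40, 16, 63, 16, 53]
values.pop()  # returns 53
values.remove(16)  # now [56, -15, 40, 63, 16]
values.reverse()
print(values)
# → [16, 63, 40, -15, 56]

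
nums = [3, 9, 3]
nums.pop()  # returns 3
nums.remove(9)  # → [3]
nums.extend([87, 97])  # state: [3, 87, 97]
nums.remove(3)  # [87, 97]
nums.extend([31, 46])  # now [87, 97, 31, 46]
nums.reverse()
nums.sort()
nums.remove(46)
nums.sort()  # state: [31, 87, 97]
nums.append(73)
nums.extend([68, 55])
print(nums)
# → [31, 87, 97, 73, 68, 55]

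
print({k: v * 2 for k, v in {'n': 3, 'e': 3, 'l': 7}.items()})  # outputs {'n': 6, 'e': 6, 'l': 14}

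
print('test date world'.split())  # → ['test', 'date', 'world']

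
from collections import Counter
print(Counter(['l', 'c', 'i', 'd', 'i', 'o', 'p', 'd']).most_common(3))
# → [('i', 2), ('d', 2), ('l', 1)]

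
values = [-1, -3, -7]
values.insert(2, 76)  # [-1, -3, 76, -7]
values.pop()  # -7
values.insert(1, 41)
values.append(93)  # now [-1, 41, -3, 76, 93]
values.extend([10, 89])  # [-1, 41, -3, 76, 93, 10, 89]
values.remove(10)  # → [-1, 41, -3, 76, 93, 89]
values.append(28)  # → [-1, 41, -3, 76, 93, 89, 28]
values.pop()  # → 28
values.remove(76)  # [-1, 41, -3, 93, 89]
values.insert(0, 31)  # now [31, -1, 41, -3, 93, 89]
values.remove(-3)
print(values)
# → [31, -1, 41, 93, 89]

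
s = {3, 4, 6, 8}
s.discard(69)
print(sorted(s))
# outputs [3, 4, 6, 8]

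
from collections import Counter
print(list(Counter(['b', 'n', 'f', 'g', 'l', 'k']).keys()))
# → ['b', 'n', 'f', 'g', 'l', 'k']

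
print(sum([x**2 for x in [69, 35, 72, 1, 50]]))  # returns 13671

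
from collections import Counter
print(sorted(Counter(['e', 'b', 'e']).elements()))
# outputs ['b', 'e', 'e']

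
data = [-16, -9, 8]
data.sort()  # [-16, -9, 8]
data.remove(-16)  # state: [-9, 8]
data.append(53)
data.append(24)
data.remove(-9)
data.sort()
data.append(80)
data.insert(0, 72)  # [72, 8, 24, 53, 80]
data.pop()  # 80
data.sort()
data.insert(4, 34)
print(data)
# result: [8, 24, 53, 72, 34]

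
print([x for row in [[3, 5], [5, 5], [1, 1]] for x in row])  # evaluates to [3, 5, 5, 5, 1, 1]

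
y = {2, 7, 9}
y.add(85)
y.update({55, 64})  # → {2, 7, 9, 55, 64, 85}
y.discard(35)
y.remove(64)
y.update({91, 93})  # {2, 7, 9, 55, 85, 91, 93}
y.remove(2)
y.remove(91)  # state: {7, 9, 55, 85, 93}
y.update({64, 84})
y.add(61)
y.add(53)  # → {7, 9, 53, 55, 61, 64, 84, 85, 93}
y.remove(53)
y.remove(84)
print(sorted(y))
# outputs [7, 9, 55, 61, 64, 85, 93]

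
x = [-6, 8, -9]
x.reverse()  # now [-9, 8, -6]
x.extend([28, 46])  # [-9, 8, -6, 28, 46]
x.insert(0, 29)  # [29, -9, 8, -6, 28, 46]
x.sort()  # [-9, -6, 8, 28, 29, 46]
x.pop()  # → 46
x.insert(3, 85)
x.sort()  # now [-9, -6, 8, 28, 29, 85]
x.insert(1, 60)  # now [-9, 60, -6, 8, 28, 29, 85]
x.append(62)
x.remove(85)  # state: [-9, 60, -6, 8, 28, 29, 62]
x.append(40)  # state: [-9, 60, -6, 8, 28, 29, 62, 40]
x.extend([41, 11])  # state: [-9, 60, -6, 8, 28, 29, 62, 40, 41, 11]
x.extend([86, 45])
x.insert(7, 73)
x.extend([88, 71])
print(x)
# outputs [-9, 60, -6, 8, 28, 29, 62, 73, 40, 41, 11, 86, 45, 88, 71]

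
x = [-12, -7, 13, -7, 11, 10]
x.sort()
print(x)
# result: [-12, -7, -7, 10, 11, 13]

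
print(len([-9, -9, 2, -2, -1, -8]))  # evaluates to 6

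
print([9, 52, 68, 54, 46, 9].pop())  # 9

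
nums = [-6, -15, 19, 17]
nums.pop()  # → 17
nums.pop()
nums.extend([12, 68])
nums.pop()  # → 68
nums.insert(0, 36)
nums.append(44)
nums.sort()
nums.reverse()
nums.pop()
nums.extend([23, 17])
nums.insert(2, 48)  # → [44, 36, 48, 12, -6, 23, 17]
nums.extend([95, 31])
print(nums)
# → [44, 36, 48, 12, -6, 23, 17, 95, 31]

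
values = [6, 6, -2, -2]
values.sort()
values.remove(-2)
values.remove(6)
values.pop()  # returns 6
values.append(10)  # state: [-2, 10]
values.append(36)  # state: [-2, 10, 36]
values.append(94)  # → [-2, 10, 36, 94]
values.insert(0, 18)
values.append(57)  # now [18, -2, 10, 36, 94, 57]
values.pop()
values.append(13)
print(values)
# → [18, -2, 10, 36, 94, 13]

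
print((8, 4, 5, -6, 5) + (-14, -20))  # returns (8, 4, 5, -6, 5, -14, -20)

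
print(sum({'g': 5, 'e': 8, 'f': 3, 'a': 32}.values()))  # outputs 48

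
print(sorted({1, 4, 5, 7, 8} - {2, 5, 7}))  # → [1, 4, 8]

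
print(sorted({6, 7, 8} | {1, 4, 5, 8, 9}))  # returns [1, 4, 5, 6, 7, 8, 9]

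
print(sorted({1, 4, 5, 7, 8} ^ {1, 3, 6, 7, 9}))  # [3, 4, 5, 6, 8, 9]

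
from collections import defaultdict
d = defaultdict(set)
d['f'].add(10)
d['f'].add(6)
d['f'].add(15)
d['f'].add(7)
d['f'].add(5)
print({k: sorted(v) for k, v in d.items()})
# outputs {'f': [5, 6, 7, 10, 15]}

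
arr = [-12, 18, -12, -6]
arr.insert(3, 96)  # [-12, 18, -12, 96, -6]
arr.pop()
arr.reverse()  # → [96, -12, 18, -12]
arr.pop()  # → -12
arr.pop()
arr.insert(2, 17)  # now [96, -12, 17]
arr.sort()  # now [-12, 17, 96]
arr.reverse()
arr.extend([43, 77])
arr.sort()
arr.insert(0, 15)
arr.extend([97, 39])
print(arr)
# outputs [15, -12, 17, 43, 77, 96, 97, 39]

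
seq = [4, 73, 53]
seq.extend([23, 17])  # [4, 73, 53, 23, 17]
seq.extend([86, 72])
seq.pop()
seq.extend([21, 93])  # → [4, 73, 53, 23, 17, 86, 21, 93]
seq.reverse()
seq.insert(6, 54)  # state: [93, 21, 86, 17, 23, 53, 54, 73, 4]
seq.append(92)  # [93, 21, 86, 17, 23, 53, 54, 73, 4, 92]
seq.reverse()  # [92, 4, 73, 54, 53, 23, 17, 86, 21, 93]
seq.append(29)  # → [92, 4, 73, 54, 53, 23, 17, 86, 21, 93, 29]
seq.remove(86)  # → [92, 4, 73, 54, 53, 23, 17, 21, 93, 29]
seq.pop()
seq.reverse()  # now [93, 21, 17, 23, 53, 54, 73, 4, 92]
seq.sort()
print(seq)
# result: [4, 17, 21, 23, 53, 54, 73, 92, 93]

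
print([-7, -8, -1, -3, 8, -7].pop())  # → -7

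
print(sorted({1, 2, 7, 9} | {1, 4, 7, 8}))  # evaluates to [1, 2, 4, 7, 8, 9]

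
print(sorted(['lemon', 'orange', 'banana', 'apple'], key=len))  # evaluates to ['lemon', 'apple', 'orange', 'banana']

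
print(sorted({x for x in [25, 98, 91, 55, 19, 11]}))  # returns [11, 19, 25, 55, 91, 98]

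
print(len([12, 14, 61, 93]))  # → 4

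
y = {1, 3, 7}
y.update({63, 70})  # {1, 3, 7, 63, 70}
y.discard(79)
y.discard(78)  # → {1, 3, 7, 63, 70}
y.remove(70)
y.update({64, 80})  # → {1, 3, 7, 63, 64, 80}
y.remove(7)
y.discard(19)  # {1, 3, 63, 64, 80}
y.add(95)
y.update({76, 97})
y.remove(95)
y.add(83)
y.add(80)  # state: {1, 3, 63, 64, 76, 80, 83, 97}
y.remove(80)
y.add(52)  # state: {1, 3, 52, 63, 64, 76, 83, 97}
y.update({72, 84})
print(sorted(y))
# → [1, 3, 52, 63, 64, 72, 76, 83, 84, 97]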